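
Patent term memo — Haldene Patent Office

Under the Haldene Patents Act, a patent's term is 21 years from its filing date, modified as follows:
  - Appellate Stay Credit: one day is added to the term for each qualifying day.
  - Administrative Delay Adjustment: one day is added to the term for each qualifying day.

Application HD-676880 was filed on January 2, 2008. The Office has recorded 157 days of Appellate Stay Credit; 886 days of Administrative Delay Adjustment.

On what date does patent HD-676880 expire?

2031-11-11

Base term: filing date + 21 years → 2 January 2029.
Appellate Stay Credit: +157 days → 8 June 2029.
Administrative Delay Adjustment: +886 days → 11 November 2031.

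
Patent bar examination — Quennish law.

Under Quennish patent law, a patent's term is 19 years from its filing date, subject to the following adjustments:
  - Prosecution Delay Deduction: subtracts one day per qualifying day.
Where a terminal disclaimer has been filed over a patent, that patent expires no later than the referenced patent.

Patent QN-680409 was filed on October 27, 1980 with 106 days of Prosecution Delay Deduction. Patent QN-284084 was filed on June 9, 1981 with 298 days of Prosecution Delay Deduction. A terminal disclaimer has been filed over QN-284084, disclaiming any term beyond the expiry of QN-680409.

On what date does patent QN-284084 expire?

Natural term of QN-284084:
  Base: filing + 19 years → 9 June 2000.
  Prosecution Delay Deduction: −298 days → 16 August 1999.
Expiry of referenced patent QN-680409:
  Base: filing + 19 years → 27 October 1999.
  Prosecution Delay Deduction: −106 days → 13 July 1999.
Terminal disclaimer: QN-284084 expires on the earlier of 16 August 1999 and 13 July 1999.

July 13, 1999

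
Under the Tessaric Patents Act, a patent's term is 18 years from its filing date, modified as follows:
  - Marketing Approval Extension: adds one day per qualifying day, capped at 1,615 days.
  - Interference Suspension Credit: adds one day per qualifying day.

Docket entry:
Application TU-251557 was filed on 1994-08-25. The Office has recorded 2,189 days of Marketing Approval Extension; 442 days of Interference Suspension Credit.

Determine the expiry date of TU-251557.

2018-04-13

Base term: filing date + 18 years → 25 August 2012.
Marketing Approval Extension: 2189 days claimed exceeds the 1615-day cap, so +1615 days → 26 January 2017.
Interference Suspension Credit: +442 days → 13 April 2018.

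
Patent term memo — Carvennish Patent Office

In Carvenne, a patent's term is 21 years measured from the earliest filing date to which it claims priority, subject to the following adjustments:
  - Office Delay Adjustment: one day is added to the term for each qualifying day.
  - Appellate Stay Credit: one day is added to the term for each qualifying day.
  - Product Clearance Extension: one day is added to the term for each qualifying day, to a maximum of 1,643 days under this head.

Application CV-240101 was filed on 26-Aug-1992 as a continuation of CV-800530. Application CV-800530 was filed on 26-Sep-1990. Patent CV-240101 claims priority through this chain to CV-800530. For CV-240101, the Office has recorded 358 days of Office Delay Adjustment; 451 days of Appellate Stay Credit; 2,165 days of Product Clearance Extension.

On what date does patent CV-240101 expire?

June 13, 2018

Earliest priority filing: 26 September 1990.
Base term: 26 September 1990 + 21 years → 26 September 2011.
Office Delay Adjustment: +358 days → 18 September 2012.
Appellate Stay Credit: +451 days → 13 December 2013.
Product Clearance Extension: 2165 days claimed exceeds the 1643-day cap, so +1643 days → 13 June 2018.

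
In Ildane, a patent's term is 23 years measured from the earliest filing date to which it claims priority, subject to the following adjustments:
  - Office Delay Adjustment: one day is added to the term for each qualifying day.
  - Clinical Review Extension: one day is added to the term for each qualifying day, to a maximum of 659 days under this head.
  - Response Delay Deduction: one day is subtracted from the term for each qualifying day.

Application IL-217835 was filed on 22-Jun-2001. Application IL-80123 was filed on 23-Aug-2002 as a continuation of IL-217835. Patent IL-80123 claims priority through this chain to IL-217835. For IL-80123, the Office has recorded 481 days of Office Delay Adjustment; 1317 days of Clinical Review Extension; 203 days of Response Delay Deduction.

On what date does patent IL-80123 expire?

Earliest priority filing: 22 June 2001.
Base term: 22 June 2001 + 23 years → 22 June 2024.
Office Delay Adjustment: +481 days → 16 October 2025.
Clinical Review Extension: 1317 days claimed exceeds the 659-day cap, so +659 days → 6 August 2027.
Response Delay Deduction: −203 days → 15 January 2027.

2027-01-15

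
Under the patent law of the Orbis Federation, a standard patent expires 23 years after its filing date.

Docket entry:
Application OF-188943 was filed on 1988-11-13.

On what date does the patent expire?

2011-11-13

Filing date + 23 years → 13 November 2011.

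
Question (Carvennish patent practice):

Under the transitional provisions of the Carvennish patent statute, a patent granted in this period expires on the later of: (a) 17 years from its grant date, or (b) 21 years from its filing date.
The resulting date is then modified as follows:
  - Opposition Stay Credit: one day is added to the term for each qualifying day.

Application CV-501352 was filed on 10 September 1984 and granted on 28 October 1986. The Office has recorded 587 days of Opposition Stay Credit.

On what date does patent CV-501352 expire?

2007-04-20

(a) grant + 17 years → 28 October 2003.
(b) filing + 21 years → 10 September 2005.
Later of the two: 10 September 2005.
Opposition Stay Credit: +587 days → 20 April 2007.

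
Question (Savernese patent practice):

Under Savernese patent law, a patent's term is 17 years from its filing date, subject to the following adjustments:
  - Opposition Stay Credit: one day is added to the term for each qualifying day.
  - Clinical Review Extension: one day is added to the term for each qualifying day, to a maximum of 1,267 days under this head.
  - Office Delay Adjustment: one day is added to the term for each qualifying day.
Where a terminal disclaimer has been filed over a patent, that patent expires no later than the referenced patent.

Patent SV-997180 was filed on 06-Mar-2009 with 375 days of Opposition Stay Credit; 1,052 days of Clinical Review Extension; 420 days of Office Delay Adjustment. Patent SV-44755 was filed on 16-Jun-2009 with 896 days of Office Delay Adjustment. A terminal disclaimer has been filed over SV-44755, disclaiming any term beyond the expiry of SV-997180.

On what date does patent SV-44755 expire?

November 28, 2028

Natural term of SV-44755:
  Base: filing + 17 years → 16 June 2026.
  Office Delay Adjustment: +896 days → 28 November 2028.
Expiry of referenced patent SV-997180:
  Base: filing + 17 years → 6 March 2026.
  Opposition Stay Credit: +375 days → 16 March 2027.
  Clinical Review Extension: 1052 days (within the 1267-day cap) → +1052 days → 31 January 2030.
  Office Delay Adjustment: +420 days → 27 March 2031.
Terminal disclaimer: SV-44755 expires on the earlier of 28 November 2028 and 27 March 2031.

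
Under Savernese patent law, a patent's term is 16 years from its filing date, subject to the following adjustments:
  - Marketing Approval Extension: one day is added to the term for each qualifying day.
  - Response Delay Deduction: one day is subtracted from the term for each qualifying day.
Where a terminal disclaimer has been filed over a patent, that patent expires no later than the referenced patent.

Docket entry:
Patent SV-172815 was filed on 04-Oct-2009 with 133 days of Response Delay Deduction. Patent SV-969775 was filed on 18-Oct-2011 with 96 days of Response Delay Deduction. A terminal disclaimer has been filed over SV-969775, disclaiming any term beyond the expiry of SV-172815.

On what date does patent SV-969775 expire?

Natural term of SV-969775:
  Base: filing + 16 years → 18 October 2027.
  Response Delay Deduction: −96 days → 14 July 2027.
Expiry of referenced patent SV-172815:
  Base: filing + 16 years → 4 October 2025.
  Response Delay Deduction: −133 days → 24 May 2025.
Terminal disclaimer: SV-969775 expires on the earlier of 14 July 2027 and 24 May 2025.

2025-05-24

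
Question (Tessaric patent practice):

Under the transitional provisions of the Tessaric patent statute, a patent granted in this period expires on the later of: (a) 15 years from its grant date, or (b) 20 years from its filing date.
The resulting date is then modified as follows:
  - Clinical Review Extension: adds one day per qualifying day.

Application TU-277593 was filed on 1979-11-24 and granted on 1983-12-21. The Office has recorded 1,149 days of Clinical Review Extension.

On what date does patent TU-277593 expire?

(a) grant + 15 years → 21 December 1998.
(b) filing + 20 years → 24 November 1999.
Later of the two: 24 November 1999.
Clinical Review Extension: +1149 days → 16 January 2003.

2003-01-16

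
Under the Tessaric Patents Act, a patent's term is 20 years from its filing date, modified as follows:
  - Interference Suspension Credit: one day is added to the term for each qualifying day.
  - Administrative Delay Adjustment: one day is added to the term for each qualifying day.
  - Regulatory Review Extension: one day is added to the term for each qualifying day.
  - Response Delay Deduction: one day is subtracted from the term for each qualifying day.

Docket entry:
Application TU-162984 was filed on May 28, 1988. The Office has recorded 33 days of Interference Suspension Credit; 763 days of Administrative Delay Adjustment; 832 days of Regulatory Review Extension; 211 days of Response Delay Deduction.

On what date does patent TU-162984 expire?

Base term: filing date + 20 years → 28 May 2008.
Interference Suspension Credit: +33 days → 30 June 2008.
Administrative Delay Adjustment: +763 days → 2 August 2010.
Regulatory Review Extension: +832 days → 11 November 2012.
Response Delay Deduction: −211 days → 14 April 2012.

April 14, 2012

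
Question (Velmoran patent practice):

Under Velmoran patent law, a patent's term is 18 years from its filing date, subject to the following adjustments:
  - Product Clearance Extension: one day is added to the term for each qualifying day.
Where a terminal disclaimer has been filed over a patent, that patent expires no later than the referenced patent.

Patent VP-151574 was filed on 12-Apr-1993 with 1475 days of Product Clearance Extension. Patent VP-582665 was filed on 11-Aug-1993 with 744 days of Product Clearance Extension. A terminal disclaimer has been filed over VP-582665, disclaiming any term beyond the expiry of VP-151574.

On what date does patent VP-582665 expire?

Natural term of VP-582665:
  Base: filing + 18 years → 11 August 2011.
  Product Clearance Extension: +744 days → 24 August 2013.
Expiry of referenced patent VP-151574:
  Base: filing + 18 years → 12 April 2011.
  Product Clearance Extension: +1475 days → 26 April 2015.
Terminal disclaimer: VP-582665 expires on the earlier of 24 August 2013 and 26 April 2015.

2013-08-24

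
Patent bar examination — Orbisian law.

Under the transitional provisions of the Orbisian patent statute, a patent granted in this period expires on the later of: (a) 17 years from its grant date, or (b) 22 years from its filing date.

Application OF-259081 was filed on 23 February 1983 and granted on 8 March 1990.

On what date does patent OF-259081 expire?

(a) grant + 17 years → 8 March 2007.
(b) filing + 22 years → 23 February 2005.
Later of the two: 8 March 2007.

2007-03-08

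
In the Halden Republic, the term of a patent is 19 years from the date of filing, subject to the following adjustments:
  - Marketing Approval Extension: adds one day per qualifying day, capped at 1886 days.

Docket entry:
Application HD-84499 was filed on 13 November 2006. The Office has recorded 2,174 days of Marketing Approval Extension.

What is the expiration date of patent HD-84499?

January 12, 2031

Base term: filing date + 19 years → 13 November 2025.
Marketing Approval Extension: 2174 days claimed exceeds the 1886-day cap, so +1886 days → 12 January 2031.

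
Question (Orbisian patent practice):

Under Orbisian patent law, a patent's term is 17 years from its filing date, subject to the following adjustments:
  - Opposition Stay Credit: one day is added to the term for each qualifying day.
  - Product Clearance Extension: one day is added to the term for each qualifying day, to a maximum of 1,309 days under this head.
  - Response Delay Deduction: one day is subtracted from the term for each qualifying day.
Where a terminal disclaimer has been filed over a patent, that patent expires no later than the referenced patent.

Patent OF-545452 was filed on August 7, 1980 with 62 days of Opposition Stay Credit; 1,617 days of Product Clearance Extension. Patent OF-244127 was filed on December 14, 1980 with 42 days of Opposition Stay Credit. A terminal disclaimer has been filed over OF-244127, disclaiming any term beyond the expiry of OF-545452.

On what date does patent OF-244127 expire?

Natural term of OF-244127:
  Base: filing + 17 years → 14 December 1997.
  Opposition Stay Credit: +42 days → 25 January 1998.
Expiry of referenced patent OF-545452:
  Base: filing + 17 years → 7 August 1997.
  Opposition Stay Credit: +62 days → 8 October 1997.
  Product Clearance Extension: 1617 days claimed exceeds the 1309-day cap, so +1309 days → 9 May 2001.
Terminal disclaimer: OF-244127 expires on the earlier of 25 January 1998 and 9 May 2001.

1998-01-25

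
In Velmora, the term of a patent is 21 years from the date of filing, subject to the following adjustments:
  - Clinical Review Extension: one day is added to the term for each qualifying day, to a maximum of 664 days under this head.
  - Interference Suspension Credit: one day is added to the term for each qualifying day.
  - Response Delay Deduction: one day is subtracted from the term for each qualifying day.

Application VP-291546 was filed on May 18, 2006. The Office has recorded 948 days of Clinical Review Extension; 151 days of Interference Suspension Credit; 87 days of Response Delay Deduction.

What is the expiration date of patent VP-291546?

May 15, 2029

Base term: filing date + 21 years → 18 May 2027.
Clinical Review Extension: 948 days claimed exceeds the 664-day cap, so +664 days → 12 March 2029.
Interference Suspension Credit: +151 days → 10 August 2029.
Response Delay Deduction: −87 days → 15 May 2029.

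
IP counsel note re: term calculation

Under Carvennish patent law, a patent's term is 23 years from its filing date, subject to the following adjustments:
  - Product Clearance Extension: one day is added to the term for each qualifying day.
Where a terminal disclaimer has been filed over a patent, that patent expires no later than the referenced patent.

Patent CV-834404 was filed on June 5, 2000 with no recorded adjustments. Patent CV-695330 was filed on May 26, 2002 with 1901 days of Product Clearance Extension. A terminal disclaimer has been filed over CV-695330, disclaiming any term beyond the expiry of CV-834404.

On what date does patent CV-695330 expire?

Natural term of CV-695330:
  Base: filing + 23 years → 26 May 2025.
  Product Clearance Extension: +1901 days → 9 August 2030.
Expiry of referenced patent CV-834404:
  Base: filing + 23 years → 5 June 2023.
Terminal disclaimer: CV-695330 expires on the earlier of 9 August 2030 and 5 June 2023.

2023-06-05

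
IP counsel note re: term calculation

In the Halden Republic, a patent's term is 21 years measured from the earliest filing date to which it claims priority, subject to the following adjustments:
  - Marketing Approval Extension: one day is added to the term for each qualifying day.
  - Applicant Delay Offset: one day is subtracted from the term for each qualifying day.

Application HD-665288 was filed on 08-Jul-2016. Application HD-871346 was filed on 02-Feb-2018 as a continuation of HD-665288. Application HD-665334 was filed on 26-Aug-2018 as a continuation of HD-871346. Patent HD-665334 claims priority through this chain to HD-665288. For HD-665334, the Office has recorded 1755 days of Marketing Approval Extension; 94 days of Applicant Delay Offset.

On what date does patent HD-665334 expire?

January 24, 2042

Earliest priority filing: 8 July 2016.
Base term: 8 July 2016 + 21 years → 8 July 2037.
Marketing Approval Extension: +1755 days → 28 April 2042.
Applicant Delay Offset: −94 days → 24 January 2042.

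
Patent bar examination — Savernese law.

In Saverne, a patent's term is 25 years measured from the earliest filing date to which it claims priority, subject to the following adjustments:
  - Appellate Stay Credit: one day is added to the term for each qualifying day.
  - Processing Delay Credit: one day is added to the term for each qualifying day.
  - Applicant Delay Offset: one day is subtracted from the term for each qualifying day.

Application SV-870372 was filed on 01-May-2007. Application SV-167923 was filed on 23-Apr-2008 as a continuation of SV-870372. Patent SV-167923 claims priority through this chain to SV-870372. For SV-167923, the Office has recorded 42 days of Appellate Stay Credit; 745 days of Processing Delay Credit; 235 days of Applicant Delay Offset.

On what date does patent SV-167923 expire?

November 4, 2033

Earliest priority filing: 1 May 2007.
Base term: 1 May 2007 + 25 years → 1 May 2032.
Appellate Stay Credit: +42 days → 12 June 2032.
Processing Delay Credit: +745 days → 27 June 2034.
Applicant Delay Offset: −235 days → 4 November 2033.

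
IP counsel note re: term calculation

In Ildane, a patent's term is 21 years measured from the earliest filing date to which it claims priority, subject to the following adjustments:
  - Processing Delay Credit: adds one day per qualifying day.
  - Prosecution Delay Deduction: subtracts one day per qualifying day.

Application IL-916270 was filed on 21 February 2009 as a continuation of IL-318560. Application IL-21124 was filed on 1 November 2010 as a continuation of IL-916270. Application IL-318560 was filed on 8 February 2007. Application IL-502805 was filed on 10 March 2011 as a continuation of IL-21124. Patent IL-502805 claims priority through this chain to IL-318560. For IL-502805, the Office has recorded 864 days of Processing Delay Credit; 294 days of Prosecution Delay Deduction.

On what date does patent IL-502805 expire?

2029-08-31

Earliest priority filing: 8 February 2007.
Base term: 8 February 2007 + 21 years → 8 February 2028.
Processing Delay Credit: +864 days → 21 June 2030.
Prosecution Delay Deduction: −294 days → 31 August 2029.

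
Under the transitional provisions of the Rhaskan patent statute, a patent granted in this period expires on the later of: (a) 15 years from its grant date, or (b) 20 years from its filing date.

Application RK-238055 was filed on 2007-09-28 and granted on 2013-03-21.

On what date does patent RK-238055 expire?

(a) grant + 15 years → 21 March 2028.
(b) filing + 20 years → 28 September 2027.
Later of the two: 21 March 2028.

March 21, 2028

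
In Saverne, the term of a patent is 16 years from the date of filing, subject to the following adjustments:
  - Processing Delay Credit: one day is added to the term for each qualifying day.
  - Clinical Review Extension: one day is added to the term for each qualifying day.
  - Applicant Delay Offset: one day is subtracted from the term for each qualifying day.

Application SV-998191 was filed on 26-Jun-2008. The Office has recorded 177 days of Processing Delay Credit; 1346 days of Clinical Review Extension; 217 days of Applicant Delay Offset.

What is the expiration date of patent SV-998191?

January 23, 2028

Base term: filing date + 16 years → 26 June 2024.
Processing Delay Credit: +177 days → 20 December 2024.
Clinical Review Extension: +1346 days → 27 August 2028.
Applicant Delay Offset: −217 days → 23 January 2028.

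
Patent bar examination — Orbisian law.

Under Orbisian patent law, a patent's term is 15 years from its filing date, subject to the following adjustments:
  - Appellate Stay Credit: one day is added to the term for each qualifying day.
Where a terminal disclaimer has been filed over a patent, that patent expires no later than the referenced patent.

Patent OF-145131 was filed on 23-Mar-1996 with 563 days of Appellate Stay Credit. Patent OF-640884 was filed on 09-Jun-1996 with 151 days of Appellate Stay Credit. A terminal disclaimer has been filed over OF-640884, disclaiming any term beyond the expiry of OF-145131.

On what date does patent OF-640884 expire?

Natural term of OF-640884:
  Base: filing + 15 years → 9 June 2011.
  Appellate Stay Credit: +151 days → 7 November 2011.
Expiry of referenced patent OF-145131:
  Base: filing + 15 years → 23 March 2011.
  Appellate Stay Credit: +563 days → 6 October 2012.
Terminal disclaimer: OF-640884 expires on the earlier of 7 November 2011 and 6 October 2012.

November 7, 2011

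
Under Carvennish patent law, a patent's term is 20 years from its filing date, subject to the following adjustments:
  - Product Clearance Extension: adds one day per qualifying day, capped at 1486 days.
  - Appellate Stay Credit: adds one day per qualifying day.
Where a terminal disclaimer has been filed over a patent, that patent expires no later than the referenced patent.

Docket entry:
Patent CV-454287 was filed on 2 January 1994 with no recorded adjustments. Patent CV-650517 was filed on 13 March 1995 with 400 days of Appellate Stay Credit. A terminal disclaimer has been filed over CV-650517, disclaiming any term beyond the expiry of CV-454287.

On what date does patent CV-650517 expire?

Natural term of CV-650517:
  Base: filing + 20 years → 13 March 2015.
  Appellate Stay Credit: +400 days → 16 April 2016.
Expiry of referenced patent CV-454287:
  Base: filing + 20 years → 2 January 2014.
Terminal disclaimer: CV-650517 expires on the earlier of 16 April 2016 and 2 January 2014.

January 2, 2014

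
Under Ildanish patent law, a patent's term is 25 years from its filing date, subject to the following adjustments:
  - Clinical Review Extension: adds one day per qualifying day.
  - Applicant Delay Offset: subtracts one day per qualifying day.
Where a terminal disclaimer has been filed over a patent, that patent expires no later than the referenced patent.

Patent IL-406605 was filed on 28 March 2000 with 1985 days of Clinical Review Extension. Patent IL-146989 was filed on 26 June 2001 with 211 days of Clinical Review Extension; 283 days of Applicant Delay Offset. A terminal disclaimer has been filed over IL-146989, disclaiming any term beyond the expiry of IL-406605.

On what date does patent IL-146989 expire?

Natural term of IL-146989:
  Base: filing + 25 years → 26 June 2026.
  Clinical Review Extension: +211 days → 23 January 2027.
  Applicant Delay Offset: −283 days → 15 April 2026.
Expiry of referenced patent IL-406605:
  Base: filing + 25 years → 28 March 2025.
  Clinical Review Extension: +1985 days → 3 September 2030.
Terminal disclaimer: IL-146989 expires on the earlier of 15 April 2026 and 3 September 2030.

2026-04-15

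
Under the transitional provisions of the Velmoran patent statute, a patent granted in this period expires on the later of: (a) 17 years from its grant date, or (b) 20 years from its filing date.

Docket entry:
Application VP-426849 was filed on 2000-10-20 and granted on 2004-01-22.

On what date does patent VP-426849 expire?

(a) grant + 17 years → 22 January 2021.
(b) filing + 20 years → 20 October 2020.
Later of the two: 22 January 2021.

January 22, 2021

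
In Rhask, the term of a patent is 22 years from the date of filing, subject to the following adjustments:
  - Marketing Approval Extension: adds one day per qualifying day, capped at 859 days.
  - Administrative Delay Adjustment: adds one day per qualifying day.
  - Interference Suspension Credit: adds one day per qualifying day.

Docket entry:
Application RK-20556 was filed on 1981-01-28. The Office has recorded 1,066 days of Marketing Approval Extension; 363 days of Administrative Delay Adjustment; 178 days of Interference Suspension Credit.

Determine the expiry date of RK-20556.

November 28, 2006

Base term: filing date + 22 years → 28 January 2003.
Marketing Approval Extension: 1066 days claimed exceeds the 859-day cap, so +859 days → 5 June 2005.
Administrative Delay Adjustment: +363 days → 3 June 2006.
Interference Suspension Credit: +178 days → 28 November 2006.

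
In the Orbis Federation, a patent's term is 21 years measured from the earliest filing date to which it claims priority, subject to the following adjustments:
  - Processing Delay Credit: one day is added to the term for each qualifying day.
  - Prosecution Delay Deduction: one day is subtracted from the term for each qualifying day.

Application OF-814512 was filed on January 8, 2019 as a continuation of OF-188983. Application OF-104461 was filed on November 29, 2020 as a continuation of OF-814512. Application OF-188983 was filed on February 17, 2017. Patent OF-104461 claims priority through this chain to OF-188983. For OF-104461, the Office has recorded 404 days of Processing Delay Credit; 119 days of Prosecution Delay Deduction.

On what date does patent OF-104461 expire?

2038-11-29

Earliest priority filing: 17 February 2017.
Base term: 17 February 2017 + 21 years → 17 February 2038.
Processing Delay Credit: +404 days → 28 March 2039.
Prosecution Delay Deduction: −119 days → 29 November 2038.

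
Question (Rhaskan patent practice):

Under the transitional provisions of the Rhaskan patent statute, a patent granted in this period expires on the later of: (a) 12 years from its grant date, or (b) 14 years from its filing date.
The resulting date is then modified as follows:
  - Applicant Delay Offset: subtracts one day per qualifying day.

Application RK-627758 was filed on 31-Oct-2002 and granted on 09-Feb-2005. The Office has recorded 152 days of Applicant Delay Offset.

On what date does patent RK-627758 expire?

(a) grant + 12 years → 9 February 2017.
(b) filing + 14 years → 31 October 2016.
Later of the two: 9 February 2017.
Applicant Delay Offset: −152 days → 10 September 2016.

2016-09-10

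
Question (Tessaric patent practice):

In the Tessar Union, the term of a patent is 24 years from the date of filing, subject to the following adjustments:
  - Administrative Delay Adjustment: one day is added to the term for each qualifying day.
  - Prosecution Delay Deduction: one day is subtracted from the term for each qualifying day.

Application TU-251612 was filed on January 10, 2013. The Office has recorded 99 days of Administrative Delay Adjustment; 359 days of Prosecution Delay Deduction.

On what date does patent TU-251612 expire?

Base term: filing date + 24 years → 10 January 2037.
Administrative Delay Adjustment: +99 days → 19 April 2037.
Prosecution Delay Deduction: −359 days → 25 April 2036.

2036-04-25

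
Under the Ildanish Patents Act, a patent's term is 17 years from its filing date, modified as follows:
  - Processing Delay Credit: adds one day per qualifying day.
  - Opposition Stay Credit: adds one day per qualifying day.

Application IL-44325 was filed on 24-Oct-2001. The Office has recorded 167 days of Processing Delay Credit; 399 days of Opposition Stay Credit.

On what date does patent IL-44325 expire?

Base term: filing date + 17 years → 24 October 2018.
Processing Delay Credit: +167 days → 9 April 2019.
Opposition Stay Credit: +399 days → 12 May 2020.

2020-05-12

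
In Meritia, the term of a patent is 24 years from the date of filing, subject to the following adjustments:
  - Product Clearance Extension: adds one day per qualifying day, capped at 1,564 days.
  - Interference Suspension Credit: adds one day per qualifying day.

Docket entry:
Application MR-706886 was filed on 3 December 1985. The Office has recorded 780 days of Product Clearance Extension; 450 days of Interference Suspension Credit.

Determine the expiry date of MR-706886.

Base term: filing date + 24 years → 3 December 2009.
Product Clearance Extension: 780 days (within the 1564-day cap) → +780 days → 22 January 2012.
Interference Suspension Credit: +450 days → 16 April 2013.

2013-04-16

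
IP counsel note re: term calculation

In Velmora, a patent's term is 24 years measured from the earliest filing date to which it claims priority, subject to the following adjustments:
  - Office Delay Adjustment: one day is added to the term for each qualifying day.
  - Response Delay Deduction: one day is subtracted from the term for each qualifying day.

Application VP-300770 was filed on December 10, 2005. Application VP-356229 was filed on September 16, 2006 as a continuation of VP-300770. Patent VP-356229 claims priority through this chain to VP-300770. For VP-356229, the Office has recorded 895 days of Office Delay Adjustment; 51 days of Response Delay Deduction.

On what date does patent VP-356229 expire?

April 2, 2032

Earliest priority filing: 10 December 2005.
Base term: 10 December 2005 + 24 years → 10 December 2029.
Office Delay Adjustment: +895 days → 23 May 2032.
Response Delay Deduction: −51 days → 2 April 2032.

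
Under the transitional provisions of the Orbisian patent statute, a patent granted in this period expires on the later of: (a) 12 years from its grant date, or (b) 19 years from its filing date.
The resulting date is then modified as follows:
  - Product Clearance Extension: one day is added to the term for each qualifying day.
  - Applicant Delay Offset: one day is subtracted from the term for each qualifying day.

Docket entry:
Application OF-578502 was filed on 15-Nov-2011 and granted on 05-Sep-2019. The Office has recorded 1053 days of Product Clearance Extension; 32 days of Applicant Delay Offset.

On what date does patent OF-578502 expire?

June 22, 2034

(a) grant + 12 years → 5 September 2031.
(b) filing + 19 years → 15 November 2030.
Later of the two: 5 September 2031.
Product Clearance Extension: +1053 days → 24 July 2034.
Applicant Delay Offset: −32 days → 22 June 2034.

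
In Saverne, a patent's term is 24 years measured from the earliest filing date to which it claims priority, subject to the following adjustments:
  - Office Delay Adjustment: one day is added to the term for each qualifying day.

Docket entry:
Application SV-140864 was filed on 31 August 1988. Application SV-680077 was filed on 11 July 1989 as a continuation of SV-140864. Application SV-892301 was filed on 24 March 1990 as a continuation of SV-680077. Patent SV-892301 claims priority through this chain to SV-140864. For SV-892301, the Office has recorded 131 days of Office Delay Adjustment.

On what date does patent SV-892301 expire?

Earliest priority filing: 31 August 1988.
Base term: 31 August 1988 + 24 years → 31 August 2012.
Office Delay Adjustment: +131 days → 9 January 2013.

January 9, 2013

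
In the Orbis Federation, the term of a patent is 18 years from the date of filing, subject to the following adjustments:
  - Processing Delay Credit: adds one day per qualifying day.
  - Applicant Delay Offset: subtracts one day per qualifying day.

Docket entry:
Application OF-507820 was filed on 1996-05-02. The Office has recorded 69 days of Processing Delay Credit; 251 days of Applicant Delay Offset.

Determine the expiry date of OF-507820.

November 1, 2013

Base term: filing date + 18 years → 2 May 2014.
Processing Delay Credit: +69 days → 10 July 2014.
Applicant Delay Offset: −251 days → 1 November 2013.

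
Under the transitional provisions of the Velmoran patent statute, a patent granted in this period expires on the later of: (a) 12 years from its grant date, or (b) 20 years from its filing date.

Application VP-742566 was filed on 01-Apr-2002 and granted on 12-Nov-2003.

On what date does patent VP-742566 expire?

(a) grant + 12 years → 12 November 2015.
(b) filing + 20 years → 1 April 2022.
Later of the two: 1 April 2022.

2022-04-01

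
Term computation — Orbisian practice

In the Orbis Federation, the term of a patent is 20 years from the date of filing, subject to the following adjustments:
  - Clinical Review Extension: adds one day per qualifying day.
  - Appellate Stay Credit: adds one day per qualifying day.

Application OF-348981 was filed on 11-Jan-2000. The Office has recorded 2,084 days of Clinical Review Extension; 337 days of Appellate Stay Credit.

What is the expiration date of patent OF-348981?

August 28, 2026

Base term: filing date + 20 years → 11 January 2020.
Clinical Review Extension: +2084 days → 25 September 2025.
Appellate Stay Credit: +337 days → 28 August 2026.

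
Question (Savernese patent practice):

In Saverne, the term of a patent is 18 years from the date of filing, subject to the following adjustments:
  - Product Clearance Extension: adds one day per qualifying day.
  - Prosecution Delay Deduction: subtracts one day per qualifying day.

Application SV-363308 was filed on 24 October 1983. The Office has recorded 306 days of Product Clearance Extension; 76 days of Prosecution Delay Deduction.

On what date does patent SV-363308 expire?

Base term: filing date + 18 years → 24 October 2001.
Product Clearance Extension: +306 days → 26 August 2002.
Prosecution Delay Deduction: −76 days → 11 June 2002.

2002-06-11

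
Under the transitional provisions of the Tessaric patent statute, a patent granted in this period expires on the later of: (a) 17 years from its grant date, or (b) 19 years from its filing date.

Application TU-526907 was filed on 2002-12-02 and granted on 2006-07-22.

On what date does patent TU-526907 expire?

(a) grant + 17 years → 22 July 2023.
(b) filing + 19 years → 2 December 2021.
Later of the two: 22 July 2023.

July 22, 2023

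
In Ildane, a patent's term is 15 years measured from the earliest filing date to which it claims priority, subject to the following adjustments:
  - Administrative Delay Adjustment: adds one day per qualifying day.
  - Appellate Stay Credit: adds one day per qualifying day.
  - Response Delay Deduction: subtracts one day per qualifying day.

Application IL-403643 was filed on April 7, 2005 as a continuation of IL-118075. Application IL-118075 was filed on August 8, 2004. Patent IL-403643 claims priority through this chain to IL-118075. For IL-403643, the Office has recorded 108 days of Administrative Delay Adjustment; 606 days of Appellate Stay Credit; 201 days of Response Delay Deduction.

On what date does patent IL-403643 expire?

January 2, 2021

Earliest priority filing: 8 August 2004.
Base term: 8 August 2004 + 15 years → 8 August 2019.
Administrative Delay Adjustment: +108 days → 24 November 2019.
Appellate Stay Credit: +606 days → 22 July 2021.
Response Delay Deduction: −201 days → 2 January 2021.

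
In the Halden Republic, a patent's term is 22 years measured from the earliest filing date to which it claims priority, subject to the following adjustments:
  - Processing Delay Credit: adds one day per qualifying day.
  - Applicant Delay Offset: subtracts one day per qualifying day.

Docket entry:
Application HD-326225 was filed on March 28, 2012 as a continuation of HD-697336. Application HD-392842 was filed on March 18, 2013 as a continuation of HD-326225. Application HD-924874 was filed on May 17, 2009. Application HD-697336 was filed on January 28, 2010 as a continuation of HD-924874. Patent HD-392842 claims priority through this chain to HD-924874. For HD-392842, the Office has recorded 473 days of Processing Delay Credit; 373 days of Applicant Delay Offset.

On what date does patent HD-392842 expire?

2031-08-25

Earliest priority filing: 17 May 2009.
Base term: 17 May 2009 + 22 years → 17 May 2031.
Processing Delay Credit: +473 days → 1 September 2032.
Applicant Delay Offset: −373 days → 25 August 2031.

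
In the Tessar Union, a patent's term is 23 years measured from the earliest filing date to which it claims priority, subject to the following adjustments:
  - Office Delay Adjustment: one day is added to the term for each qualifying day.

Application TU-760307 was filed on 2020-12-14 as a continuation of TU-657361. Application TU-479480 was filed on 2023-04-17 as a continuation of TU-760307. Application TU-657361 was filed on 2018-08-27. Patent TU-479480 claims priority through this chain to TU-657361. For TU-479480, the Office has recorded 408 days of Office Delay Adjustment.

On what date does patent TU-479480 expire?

2042-10-09

Earliest priority filing: 27 August 2018.
Base term: 27 August 2018 + 23 years → 27 August 2041.
Office Delay Adjustment: +408 days → 9 October 2042.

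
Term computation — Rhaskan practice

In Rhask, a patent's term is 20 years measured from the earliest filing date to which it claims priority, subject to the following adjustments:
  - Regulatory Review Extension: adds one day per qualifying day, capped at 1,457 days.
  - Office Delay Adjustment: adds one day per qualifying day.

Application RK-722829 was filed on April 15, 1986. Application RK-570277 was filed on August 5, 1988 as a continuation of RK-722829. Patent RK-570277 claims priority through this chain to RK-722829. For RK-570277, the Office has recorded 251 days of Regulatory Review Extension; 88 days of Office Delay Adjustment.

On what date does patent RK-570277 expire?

2007-03-20

Earliest priority filing: 15 April 1986.
Base term: 15 April 1986 + 20 years → 15 April 2006.
Regulatory Review Extension: 251 days (within the 1457-day cap) → +251 days → 22 December 2006.
Office Delay Adjustment: +88 days → 20 March 2007.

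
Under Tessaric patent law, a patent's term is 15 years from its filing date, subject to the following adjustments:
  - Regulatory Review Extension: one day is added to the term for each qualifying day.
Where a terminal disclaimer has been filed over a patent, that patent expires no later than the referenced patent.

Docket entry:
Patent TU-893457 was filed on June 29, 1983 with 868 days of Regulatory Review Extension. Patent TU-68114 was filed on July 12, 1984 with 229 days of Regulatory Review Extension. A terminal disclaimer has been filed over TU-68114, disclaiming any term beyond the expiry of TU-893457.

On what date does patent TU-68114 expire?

Natural term of TU-68114:
  Base: filing + 15 years → 12 July 1999.
  Regulatory Review Extension: +229 days → 26 February 2000.
Expiry of referenced patent TU-893457:
  Base: filing + 15 years → 29 June 1998.
  Regulatory Review Extension: +868 days → 13 November 2000.
Terminal disclaimer: TU-68114 expires on the earlier of 26 February 2000 and 13 November 2000.

2000-02-26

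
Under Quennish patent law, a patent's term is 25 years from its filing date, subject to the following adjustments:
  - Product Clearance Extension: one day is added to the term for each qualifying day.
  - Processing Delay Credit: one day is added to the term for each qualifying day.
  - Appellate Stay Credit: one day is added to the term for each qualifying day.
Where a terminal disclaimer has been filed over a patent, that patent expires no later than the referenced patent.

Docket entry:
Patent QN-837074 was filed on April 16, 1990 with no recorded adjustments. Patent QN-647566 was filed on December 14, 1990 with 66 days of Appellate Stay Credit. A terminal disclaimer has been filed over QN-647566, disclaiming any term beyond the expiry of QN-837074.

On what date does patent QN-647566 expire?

April 16, 2015

Natural term of QN-647566:
  Base: filing + 25 years → 14 December 2015.
  Appellate Stay Credit: +66 days → 18 February 2016.
Expiry of referenced patent QN-837074:
  Base: filing + 25 years → 16 April 2015.
Terminal disclaimer: QN-647566 expires on the earlier of 18 February 2016 and 16 April 2015.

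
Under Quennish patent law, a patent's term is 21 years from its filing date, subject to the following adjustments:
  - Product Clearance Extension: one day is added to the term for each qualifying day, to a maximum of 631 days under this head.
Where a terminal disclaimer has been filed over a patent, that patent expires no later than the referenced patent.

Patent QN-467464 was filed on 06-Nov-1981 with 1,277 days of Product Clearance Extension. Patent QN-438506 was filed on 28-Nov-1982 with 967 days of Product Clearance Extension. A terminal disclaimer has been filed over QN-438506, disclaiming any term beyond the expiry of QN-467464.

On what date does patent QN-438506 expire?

July 29, 2004

Natural term of QN-438506:
  Base: filing + 21 years → 28 November 2003.
  Product Clearance Extension: 967 days claimed exceeds the 631-day cap, so +631 days → 20 August 2005.
Expiry of referenced patent QN-467464:
  Base: filing + 21 years → 6 November 2002.
  Product Clearance Extension: 1277 days claimed exceeds the 631-day cap, so +631 days → 29 July 2004.
Terminal disclaimer: QN-438506 expires on the earlier of 20 August 2005 and 29 July 2004.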